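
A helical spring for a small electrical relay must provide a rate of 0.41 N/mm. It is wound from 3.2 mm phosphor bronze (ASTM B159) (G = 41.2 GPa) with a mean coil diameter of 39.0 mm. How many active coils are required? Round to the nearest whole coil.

22

N_a = Gd⁴/(8D³k) = (41.2×10³ × 3.2⁴)/(8 × 39.0³ × 0.41)
    = 4.32013e+06 / 194566 = 22.2 → 22 coils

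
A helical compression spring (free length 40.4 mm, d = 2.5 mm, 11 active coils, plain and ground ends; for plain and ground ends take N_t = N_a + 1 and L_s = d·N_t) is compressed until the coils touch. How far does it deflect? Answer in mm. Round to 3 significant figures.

10.4 mm

N_t = 12; L_s = 2.5·12 = 30 mm
δ_solid = L₀ − L_s = 40.4 − 30 = 10.4 mm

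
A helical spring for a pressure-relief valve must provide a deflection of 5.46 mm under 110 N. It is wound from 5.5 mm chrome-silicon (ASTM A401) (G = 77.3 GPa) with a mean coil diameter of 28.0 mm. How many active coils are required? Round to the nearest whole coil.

Required rate k = F/δ = 110/5.46 = 20.147 N/mm
N_a = Gd⁴/(8D³k) = (77.3×10³ × 5.5⁴)/(8 × 28.0³ × 20.147)
    = 7.07343e+07 / 3.53805e+06 = 19.99 → 20 coils

20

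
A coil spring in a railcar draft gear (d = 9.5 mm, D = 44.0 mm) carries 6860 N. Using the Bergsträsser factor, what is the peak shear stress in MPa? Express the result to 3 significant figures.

Spring index C = D/d = 44.0/9.5 = 4.6316
K_B = (4C+2)/(4C−3) = 20.526/15.526 = 1.3220
τ₀ = 8FD/(πd³) = 8·6860·44.0/(π·9.5³) = 2.41472e+06/2693.5 = 896.49 MPa
τ_max = K·τ₀ = 1.3220 × 896.49 = 1185.2 MPa

1190 MPa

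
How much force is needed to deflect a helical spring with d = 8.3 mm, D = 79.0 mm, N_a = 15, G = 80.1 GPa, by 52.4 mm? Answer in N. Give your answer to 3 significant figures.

337 N

k = Gd⁴/(8D³N_a) = (80.1×10³)(8.3⁴)/(8·79.0³·15) = 6.4251 N/mm
F = k·δ = 6.4251 × 52.4 = 336.68 N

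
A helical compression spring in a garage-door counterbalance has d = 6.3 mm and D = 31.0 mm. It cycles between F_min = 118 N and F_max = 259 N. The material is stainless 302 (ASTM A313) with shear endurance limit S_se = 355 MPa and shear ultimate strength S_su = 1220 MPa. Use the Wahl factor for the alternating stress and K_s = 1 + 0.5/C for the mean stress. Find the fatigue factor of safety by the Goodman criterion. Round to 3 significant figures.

C = D/d = 31.0/6.3 = 4.9206; K_W = (4C−1)/(4C−4)+0.615/C = 1.3163; K_s = 1+0.5/C = 1.1016
F_a = (F_max−F_min)/2 = 70.5 N; F_m = (F_max+F_min)/2 = 188.5 N
τ_a = K_W·8F_aD/(πd³) = 1.3163 × 22.257 = 29.297 MPa
τ_m = K_s·8F_mD/(πd³) = 1.1016 × 59.51 = 65.557 MPa
Goodman: 1/n_f = τ_a/S_se + τ_m/S_su = 29.297/355 + 65.557/1220 = 0.08253 + 0.05374 = 0.13626
n_f = 1/0.13626 = 7.339

7.34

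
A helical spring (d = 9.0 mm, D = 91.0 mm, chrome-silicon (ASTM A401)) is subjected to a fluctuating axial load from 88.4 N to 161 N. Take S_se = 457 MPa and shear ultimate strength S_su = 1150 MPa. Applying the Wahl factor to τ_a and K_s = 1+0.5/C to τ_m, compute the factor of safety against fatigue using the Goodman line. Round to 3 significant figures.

C = D/d = 91.0/9.0 = 10.1111; K_W = (4C−1)/(4C−4)+0.615/C = 1.1431; K_s = 1+0.5/C = 1.0495
F_a = (F_max−F_min)/2 = 36.3 N; F_m = (F_max+F_min)/2 = 124.7 N
τ_a = K_W·8F_aD/(πd³) = 1.1431 × 11.539 = 13.19 MPa
τ_m = K_s·8F_mD/(πd³) = 1.0495 × 39.639 = 41.599 MPa
Goodman: 1/n_f = τ_a/S_se + τ_m/S_su = 13.19/457 + 41.599/1150 = 0.02886 + 0.03617 = 0.065036
n_f = 1/0.065036 = 15.38

15.4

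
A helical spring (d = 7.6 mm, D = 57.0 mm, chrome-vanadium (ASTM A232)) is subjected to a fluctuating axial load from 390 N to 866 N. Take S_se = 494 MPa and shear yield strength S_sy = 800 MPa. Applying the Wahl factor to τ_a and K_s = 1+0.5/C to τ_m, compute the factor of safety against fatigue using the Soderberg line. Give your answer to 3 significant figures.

C = D/d = 57.0/7.6 = 7.5000; K_W = (4C−1)/(4C−4)+0.615/C = 1.1974; K_s = 1+0.5/C = 1.0667
F_a = (F_max−F_min)/2 = 238 N; F_m = (F_max+F_min)/2 = 628 N
τ_a = K_W·8F_aD/(πd³) = 1.1974 × 78.696 = 94.229 MPa
τ_m = K_s·8F_mD/(πd³) = 1.0667 × 207.65 = 221.49 MPa
Soderberg: 1/n_f = τ_a/S_se + τ_m/S_sy = 94.229/494 + 221.49/800 = 0.19075 + 0.27687 = 0.46761
n_f = 1/0.46761 = 2.139

2.14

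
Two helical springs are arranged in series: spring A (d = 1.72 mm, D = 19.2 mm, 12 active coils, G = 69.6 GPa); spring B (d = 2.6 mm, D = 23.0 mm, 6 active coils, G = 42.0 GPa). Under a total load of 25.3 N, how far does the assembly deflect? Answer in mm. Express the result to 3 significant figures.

k_A = Gd⁴/(8D³N_a) = (69.6×10³)(1.72⁴)/(8·19.2³·12) = 0.8965 N/mm
k_B = Gd⁴/(8D³N_a) = (42.0×10³)(2.6⁴)/(8·23.0³·6) = 3.2864 N/mm
Series: 1/k_eq = 1/0.8965 + 1/3.2864 = 1.4197; k_eq = 0.70435 N/mm
δ = F/k_eq = 25.3/0.70435 = 35.919 mm

35.9 mm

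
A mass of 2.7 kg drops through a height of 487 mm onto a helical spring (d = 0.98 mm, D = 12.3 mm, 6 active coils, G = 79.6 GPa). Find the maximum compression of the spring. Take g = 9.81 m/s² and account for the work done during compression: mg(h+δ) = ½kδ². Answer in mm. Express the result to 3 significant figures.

212 mm

k = Gd⁴/(8D³N_a) = (79.6×10³)(0.98⁴)/(8·12.3³·6) = 0.82198 N/mm
W = mg = 2.7 × 9.81 = 26.487 N
½kδ² − Wδ − Wh = 0 → δ = (W + √(W² + 2kWh))/k
δ = (26.487 + √(701.56 + 21205.7))/0.82198 = (26.487 + 148.01)/0.82198 = 212.29 mm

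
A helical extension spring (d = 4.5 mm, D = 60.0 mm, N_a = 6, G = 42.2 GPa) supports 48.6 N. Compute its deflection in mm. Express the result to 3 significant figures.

k = Gd⁴/(8D³N_a) = (42.2×10³)(4.5⁴)/(8·60.0³·6) = 1.669 N/mm
δ = F/k = 48.6 / 1.669 = 29.118 mm

29.1 mm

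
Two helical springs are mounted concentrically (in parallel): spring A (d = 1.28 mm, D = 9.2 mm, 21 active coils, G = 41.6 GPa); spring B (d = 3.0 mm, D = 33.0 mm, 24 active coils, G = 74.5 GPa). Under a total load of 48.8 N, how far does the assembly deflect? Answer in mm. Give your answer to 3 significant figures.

28.2 mm

k_A = Gd⁴/(8D³N_a) = (41.6×10³)(1.28⁴)/(8·9.2³·21) = 0.85361 N/mm
k_B = Gd⁴/(8D³N_a) = (74.5×10³)(3.0⁴)/(8·33.0³·24) = 0.87458 N/mm
Parallel: k_eq = 0.85361 + 0.87458 = 1.7282 N/mm
δ = F/k_eq = 48.8/1.7282 = 28.238 mm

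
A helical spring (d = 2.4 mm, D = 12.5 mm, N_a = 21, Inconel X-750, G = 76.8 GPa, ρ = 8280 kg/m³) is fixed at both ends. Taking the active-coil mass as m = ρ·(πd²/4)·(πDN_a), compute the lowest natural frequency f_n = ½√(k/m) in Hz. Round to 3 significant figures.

251 Hz

k = Gd⁴/(8D³N_a) = (76.8×10³)(2.4⁴)/(8·12.5³·21) = 7.7655 N/mm = 7765.5 N/m
Wire length L = πDN_a = π·12.5·21 = 824.67 mm
m = ρ·(πd²/4)·L = 8280 × 4.5239×10⁻⁶ m² × 0.82467 m = 0.03089 kg
f_n = ½√(k/m) = 0.5·√(7765.5/0.03089) = 0.5·√(2.5139e+05) = 250.69 Hz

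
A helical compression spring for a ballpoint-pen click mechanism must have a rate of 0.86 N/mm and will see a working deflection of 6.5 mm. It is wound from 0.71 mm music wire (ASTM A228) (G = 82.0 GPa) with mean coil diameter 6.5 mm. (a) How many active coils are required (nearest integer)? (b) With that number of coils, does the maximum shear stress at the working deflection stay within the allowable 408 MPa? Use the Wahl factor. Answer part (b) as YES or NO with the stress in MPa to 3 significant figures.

N_a = Gd⁴/(8D³k) = (82.0×10³)(0.71⁴)/(8·6.5³·0.86) = 11.03 → N_a = 11
Actual rate k = Gd⁴/(8D³·11) = 0.86223 N/mm
Working load F = kδ = 0.86223·6.5 = 5.6045 N
C = 6.5/0.71 = 9.1549; K_W = (4C−1)/(4C−4)+0.615/C = 1.1591
τ_max = K_W·8FD/(πd³) = 1.1591·259.19 = 300.44 MPa
τ_max ≤ 408 MPa → acceptable

(a) 11 coils; (b) YES, τ_max = 300 MPa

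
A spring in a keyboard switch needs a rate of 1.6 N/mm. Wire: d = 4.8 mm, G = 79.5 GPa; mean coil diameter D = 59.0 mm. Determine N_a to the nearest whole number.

N_a = Gd⁴/(8D³k) = (79.5×10³ × 4.8⁴)/(8 × 59.0³ × 1.6)
    = 4.22019e+07 / 2.62885e+06 = 16.05 → 16 coils

16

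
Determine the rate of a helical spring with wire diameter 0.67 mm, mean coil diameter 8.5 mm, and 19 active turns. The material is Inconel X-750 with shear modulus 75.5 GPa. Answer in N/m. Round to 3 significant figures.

k = Gd⁴/(8D³N_a) = (75.5×10³ × 0.67⁴) / (8 × 8.5³ × 19)
  = 15214.1 / 93347 = 0.16298 N/mm = 162.98 N/m

163 N/m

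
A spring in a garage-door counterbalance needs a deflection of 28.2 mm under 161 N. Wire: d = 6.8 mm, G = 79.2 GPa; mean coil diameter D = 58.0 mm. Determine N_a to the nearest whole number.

Required rate k = F/δ = 161/28.2 = 5.7092 N/mm
N_a = Gd⁴/(8D³k) = (79.2×10³ × 6.8⁴)/(8 × 58.0³ × 5.7092)
    = 1.6934e+08 / 8.9115e+06 = 19 → 19 coils

19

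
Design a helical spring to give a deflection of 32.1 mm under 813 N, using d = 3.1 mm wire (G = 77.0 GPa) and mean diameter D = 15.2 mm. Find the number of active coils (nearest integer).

Required rate k = F/δ = 813/32.1 = 25.327 N/mm
N_a = Gd⁴/(8D³k) = (77.0×10³ × 3.1⁴)/(8 × 15.2³ × 25.327)
    = 7.11111e+06 / 711551 = 9.994 → 10 coils

10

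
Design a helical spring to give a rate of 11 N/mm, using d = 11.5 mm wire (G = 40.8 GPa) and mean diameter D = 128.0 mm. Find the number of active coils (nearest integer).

N_a = Gd⁴/(8D³k) = (40.8×10³ × 11.5⁴)/(8 × 128.0³ × 11)
    = 7.13595e+08 / 1.84549e+08 = 3.867 → 4 coils

4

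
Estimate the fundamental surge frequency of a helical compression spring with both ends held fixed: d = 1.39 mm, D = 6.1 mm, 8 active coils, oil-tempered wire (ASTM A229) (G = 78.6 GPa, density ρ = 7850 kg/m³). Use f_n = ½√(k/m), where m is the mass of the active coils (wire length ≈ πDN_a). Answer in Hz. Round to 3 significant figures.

1660 Hz

k = Gd⁴/(8D³N_a) = (78.6×10³)(1.39⁴)/(8·6.1³·8) = 20.198 N/mm = 20198 N/m
Wire length L = πDN_a = π·6.1·8 = 153.31 mm
m = ρ·(πd²/4)·L = 7850 × 1.5175×10⁻⁶ m² × 0.15331 m = 0.0018262 kg
f_n = ½√(k/m) = 0.5·√(20198/0.0018262) = 0.5·√(1.106e+07) = 1662.8 Hz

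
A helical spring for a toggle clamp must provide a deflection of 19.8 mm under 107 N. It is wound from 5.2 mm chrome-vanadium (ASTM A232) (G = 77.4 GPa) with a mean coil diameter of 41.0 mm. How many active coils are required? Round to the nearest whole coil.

Required rate k = F/δ = 107/19.8 = 5.404 N/mm
N_a = Gd⁴/(8D³k) = (77.4×10³ × 5.2⁴)/(8 × 41.0³ × 5.404)
    = 5.65919e+07 / 2.97961e+06 = 18.99 → 19 coils

19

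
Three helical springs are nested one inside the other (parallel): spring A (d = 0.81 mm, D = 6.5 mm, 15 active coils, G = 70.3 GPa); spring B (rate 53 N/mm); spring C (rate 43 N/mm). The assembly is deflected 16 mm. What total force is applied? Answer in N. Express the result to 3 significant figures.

k_A = Gd⁴/(8D³N_a) = (70.3×10³)(0.81⁴)/(8·6.5³·15) = 0.91828 N/mm
Parallel: k_eq = 0.91828 + 53 + 43 = 96.918 N/mm
F = k_eq·δ = 96.918·16 = 1550.7 N

1550 N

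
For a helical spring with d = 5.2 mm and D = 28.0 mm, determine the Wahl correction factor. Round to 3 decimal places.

1.285

C = D/d = 28.0/5.2 = 5.3846
K_W = (4C−1)/(4C−4) + 0.615/C = 20.538/17.538 + 0.1142 = 1.2853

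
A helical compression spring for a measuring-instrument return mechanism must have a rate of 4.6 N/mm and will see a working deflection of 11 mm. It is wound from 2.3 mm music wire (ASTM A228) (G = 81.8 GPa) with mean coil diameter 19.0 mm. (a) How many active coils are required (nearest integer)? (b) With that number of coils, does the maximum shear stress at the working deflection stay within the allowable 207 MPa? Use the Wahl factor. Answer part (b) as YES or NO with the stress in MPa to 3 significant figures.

(a) 9 coils; (b) NO, τ_max = 239 MPa

N_a = Gd⁴/(8D³k) = (81.8×10³)(2.3⁴)/(8·19.0³·4.6) = 9.069 → N_a = 9
Actual rate k = Gd⁴/(8D³·9) = 4.6352 N/mm
Working load F = kδ = 4.6352·11 = 50.988 N
C = 19.0/2.3 = 8.2609; K_W = (4C−1)/(4C−4)+0.615/C = 1.1777
τ_max = K_W·8FD/(πd³) = 1.1777·202.76 = 238.79 MPa
τ_max > 207 MPa → exceeds allowable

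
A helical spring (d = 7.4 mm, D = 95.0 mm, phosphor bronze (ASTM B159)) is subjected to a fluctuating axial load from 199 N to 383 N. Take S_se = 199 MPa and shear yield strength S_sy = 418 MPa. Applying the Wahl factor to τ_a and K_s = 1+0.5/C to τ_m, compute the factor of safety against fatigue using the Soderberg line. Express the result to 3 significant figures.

1.35

C = D/d = 95.0/7.4 = 12.8378; K_W = (4C−1)/(4C−4)+0.615/C = 1.1113; K_s = 1+0.5/C = 1.0389
F_a = (F_max−F_min)/2 = 92 N; F_m = (F_max+F_min)/2 = 291 N
τ_a = K_W·8F_aD/(πd³) = 1.1113 × 54.923 = 61.034 MPa
τ_m = K_s·8F_mD/(πd³) = 1.0389 × 173.72 = 180.49 MPa
Soderberg: 1/n_f = τ_a/S_se + τ_m/S_sy = 61.034/199 + 180.49/418 = 0.30670 + 0.43180 = 0.7385
n_f = 1/0.7385 = 1.354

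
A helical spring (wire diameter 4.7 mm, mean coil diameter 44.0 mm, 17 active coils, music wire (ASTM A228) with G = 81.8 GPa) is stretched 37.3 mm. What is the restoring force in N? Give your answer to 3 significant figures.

129 N

k = Gd⁴/(8D³N_a) = (81.8×10³)(4.7⁴)/(8·44.0³·17) = 3.4455 N/mm
F = k·δ = 3.4455 × 37.3 = 128.52 N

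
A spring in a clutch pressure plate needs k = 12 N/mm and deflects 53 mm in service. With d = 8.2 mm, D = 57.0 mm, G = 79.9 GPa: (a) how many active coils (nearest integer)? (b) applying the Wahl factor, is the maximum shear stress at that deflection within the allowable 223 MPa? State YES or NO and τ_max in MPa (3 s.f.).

(a) 20 coils; (b) YES, τ_max = 207 MPa

N_a = Gd⁴/(8D³k) = (79.9×10³)(8.2⁴)/(8·57.0³·12) = 20.32 → N_a = 20
Actual rate k = Gd⁴/(8D³·20) = 12.192 N/mm
Working load F = kδ = 12.192·53 = 646.15 N
C = 57.0/8.2 = 6.9512; K_W = (4C−1)/(4C−4)+0.615/C = 1.2145
τ_max = K_W·8FD/(πd³) = 1.2145·170.1 = 206.59 MPa
τ_max ≤ 223 MPa → acceptable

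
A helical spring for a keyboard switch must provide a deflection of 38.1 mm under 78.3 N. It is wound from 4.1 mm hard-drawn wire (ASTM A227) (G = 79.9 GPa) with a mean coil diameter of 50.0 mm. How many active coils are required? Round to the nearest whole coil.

Required rate k = F/δ = 78.3/38.1 = 2.0551 N/mm
N_a = Gd⁴/(8D³k) = (79.9×10³ × 4.1⁴)/(8 × 50.0³ × 2.0551)
    = 2.25778e+07 / 2.05512e+06 = 10.99 → 11 coils

11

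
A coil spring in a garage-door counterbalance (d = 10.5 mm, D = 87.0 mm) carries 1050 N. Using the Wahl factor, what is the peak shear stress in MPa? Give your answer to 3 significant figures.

Spring index C = D/d = 87.0/10.5 = 8.2857
K_W = (4C−1)/(4C−4) + 0.615/C = 32.143/29.143 + 0.0742 = 1.1772
τ₀ = 8FD/(πd³) = 8·1050·87.0/(π·10.5³) = 730800/3636.8 = 200.95 MPa
τ_max = K·τ₀ = 1.1772 × 200.95 = 236.55 MPa

237 MPa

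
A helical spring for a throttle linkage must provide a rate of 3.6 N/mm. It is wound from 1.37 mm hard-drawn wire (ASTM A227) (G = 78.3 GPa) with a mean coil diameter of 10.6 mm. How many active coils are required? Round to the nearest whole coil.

8

N_a = Gd⁴/(8D³k) = (78.3×10³ × 1.37⁴)/(8 × 10.6³ × 3.6)
    = 275832 / 34301.3 = 8.041 → 8 coils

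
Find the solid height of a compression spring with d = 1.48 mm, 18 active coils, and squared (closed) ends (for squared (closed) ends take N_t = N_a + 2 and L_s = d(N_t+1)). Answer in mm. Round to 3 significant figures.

squared (closed) ends: N_t = N_a + 2 = 18 + 2 = 20
L_s = d·(N_t+1) = 1.48 × 21 = 31.08 mm

31.1 mm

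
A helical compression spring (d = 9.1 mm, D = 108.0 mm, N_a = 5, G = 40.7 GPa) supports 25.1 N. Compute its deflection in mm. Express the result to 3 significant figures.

k = Gd⁴/(8D³N_a) = (40.7×10³)(9.1⁴)/(8·108.0³·5) = 5.539 N/mm
δ = F/k = 25.1 / 5.539 = 4.5315 mm

4.53 mm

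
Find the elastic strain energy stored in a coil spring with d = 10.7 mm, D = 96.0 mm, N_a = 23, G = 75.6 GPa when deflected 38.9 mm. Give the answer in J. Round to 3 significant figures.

4.61 J

k = Gd⁴/(8D³N_a) = (75.6×10³)(10.7⁴)/(8·96.0³·23) = 6.0873 N/mm
U = ½kδ² = 0.5 × 6.0873 × 38.9² = 4605.7 N·mm = 4.6057 J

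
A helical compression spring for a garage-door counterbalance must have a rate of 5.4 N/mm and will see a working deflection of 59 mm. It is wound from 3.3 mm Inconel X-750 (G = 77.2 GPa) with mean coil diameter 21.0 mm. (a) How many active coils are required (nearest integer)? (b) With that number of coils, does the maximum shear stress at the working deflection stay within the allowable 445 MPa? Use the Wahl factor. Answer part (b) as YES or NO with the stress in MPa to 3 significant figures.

(a) 23 coils; (b) NO, τ_max = 583 MPa

N_a = Gd⁴/(8D³k) = (77.2×10³)(3.3⁴)/(8·21.0³·5.4) = 22.88 → N_a = 23
Actual rate k = Gd⁴/(8D³·23) = 5.3728 N/mm
Working load F = kδ = 5.3728·59 = 316.99 N
C = 21.0/3.3 = 6.3636; K_W = (4C−1)/(4C−4)+0.615/C = 1.2365
τ_max = K_W·8FD/(πd³) = 1.2365·471.7 = 583.25 MPa
τ_max > 445 MPa → exceeds allowable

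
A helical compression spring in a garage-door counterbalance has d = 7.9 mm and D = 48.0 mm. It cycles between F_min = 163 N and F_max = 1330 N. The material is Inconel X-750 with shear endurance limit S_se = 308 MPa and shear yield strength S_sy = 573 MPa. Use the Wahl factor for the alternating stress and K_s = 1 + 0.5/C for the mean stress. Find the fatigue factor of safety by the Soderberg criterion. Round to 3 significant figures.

1.07

C = D/d = 48.0/7.9 = 6.0759; K_W = (4C−1)/(4C−4)+0.615/C = 1.2490; K_s = 1+0.5/C = 1.0823
F_a = (F_max−F_min)/2 = 583.5 N; F_m = (F_max+F_min)/2 = 746.5 N
τ_a = K_W·8F_aD/(πd³) = 1.2490 × 144.66 = 180.67 MPa
τ_m = K_s·8F_mD/(πd³) = 1.0823 × 185.07 = 200.3 MPa
Soderberg: 1/n_f = τ_a/S_se + τ_m/S_sy = 180.67/308 + 200.3/573 = 0.58660 + 0.34956 = 0.93616
n_f = 1/0.93616 = 1.068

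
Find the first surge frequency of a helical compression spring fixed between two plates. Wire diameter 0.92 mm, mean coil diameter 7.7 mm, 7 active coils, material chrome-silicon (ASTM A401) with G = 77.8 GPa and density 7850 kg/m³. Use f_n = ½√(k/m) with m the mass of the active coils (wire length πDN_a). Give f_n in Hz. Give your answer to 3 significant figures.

785 Hz

k = Gd⁴/(8D³N_a) = (77.8×10³)(0.92⁴)/(8·7.7³·7) = 2.1801 N/mm = 2180.1 N/m
Wire length L = πDN_a = π·7.7·7 = 169.33 mm
m = ρ·(πd²/4)·L = 7850 × 0.66476×10⁻⁶ m² × 0.16933 m = 0.00088364 kg
f_n = ½√(k/m) = 0.5·√(2180.1/0.00088364) = 0.5·√(2.4672e+06) = 785.36 Hz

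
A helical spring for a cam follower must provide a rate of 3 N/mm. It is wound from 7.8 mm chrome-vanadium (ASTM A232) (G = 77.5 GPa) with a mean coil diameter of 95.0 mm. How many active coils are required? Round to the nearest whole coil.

N_a = Gd⁴/(8D³k) = (77.5×10³ × 7.8⁴)/(8 × 95.0³ × 3)
    = 2.86867e+08 / 2.0577e+07 = 13.94 → 14 coils

14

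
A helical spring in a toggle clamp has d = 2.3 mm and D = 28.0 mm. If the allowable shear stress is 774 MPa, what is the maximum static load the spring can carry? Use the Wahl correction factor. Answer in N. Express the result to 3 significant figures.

118 N

C = D/d = 28.0/2.3 = 12.1739
K_W = (4C−1)/(4C−4) + 0.615/C = 47.696/44.696 + 0.0505 = 1.1176
τ_max = K·8FD/(πd³) → F_max = τ_allow·πd³/(8DK)
F_max = 774·π·2.3³/(8·28.0·1.1176) = 29585/250.35 = 118.17 N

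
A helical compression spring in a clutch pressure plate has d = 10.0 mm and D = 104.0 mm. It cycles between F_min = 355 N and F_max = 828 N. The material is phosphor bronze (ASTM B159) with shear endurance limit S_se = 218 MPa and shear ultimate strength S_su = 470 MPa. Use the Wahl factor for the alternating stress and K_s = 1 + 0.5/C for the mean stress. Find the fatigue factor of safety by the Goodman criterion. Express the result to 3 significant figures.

1.48

C = D/d = 104.0/10.0 = 10.4000; K_W = (4C−1)/(4C−4)+0.615/C = 1.1389; K_s = 1+0.5/C = 1.0481
F_a = (F_max−F_min)/2 = 236.5 N; F_m = (F_max+F_min)/2 = 591.5 N
τ_a = K_W·8F_aD/(πd³) = 1.1389 × 62.633 = 71.334 MPa
τ_m = K_s·8F_mD/(πd³) = 1.0481 × 156.65 = 164.18 MPa
Goodman: 1/n_f = τ_a/S_se + τ_m/S_su = 71.334/218 + 164.18/470 = 0.32722 + 0.34932 = 0.67654
n_f = 1/0.67654 = 1.478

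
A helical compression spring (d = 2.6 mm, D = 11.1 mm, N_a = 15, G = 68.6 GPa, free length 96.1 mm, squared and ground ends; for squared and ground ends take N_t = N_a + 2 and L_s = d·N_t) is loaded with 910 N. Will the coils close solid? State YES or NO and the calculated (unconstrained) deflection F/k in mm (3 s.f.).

k = Gd⁴/(8D³N_a) = (68.6×10³)(2.6⁴)/(8·11.1³·15) = 19.101 N/mm
N_t = 17; L_s = 2.6·17 = 44.2 mm; δ_solid = L₀ − L_s = 96.1 − 44.2 = 51.9 mm
δ = F/k = 910/19.101 = 47.64 mm
δ < δ_solid → spring does not go solid

NO, δ = 47.6 mm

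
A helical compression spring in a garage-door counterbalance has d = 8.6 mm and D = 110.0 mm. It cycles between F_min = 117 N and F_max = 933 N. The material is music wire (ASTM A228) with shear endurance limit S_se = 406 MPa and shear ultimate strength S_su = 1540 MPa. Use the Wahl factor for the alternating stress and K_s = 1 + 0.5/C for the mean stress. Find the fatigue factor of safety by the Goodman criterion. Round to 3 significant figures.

C = D/d = 110.0/8.6 = 12.7907; K_W = (4C−1)/(4C−4)+0.615/C = 1.1117; K_s = 1+0.5/C = 1.0391
F_a = (F_max−F_min)/2 = 408 N; F_m = (F_max+F_min)/2 = 525 N
τ_a = K_W·8F_aD/(πd³) = 1.1117 × 179.68 = 199.75 MPa
τ_m = K_s·8F_mD/(πd³) = 1.0391 × 231.2 = 240.24 MPa
Goodman: 1/n_f = τ_a/S_se + τ_m/S_su = 199.75/406 + 240.24/1540 = 0.49199 + 0.15600 = 0.64799
n_f = 1/0.64799 = 1.543

1.54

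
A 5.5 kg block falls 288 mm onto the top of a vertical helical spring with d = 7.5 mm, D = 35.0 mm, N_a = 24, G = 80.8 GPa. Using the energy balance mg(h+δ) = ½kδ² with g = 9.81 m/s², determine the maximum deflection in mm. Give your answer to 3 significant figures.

33.4 mm

k = Gd⁴/(8D³N_a) = (80.8×10³)(7.5⁴)/(8·35.0³·24) = 31.056 N/mm
W = mg = 5.5 × 9.81 = 53.955 N
½kδ² − Wδ − Wh = 0 → δ = (W + √(W² + 2kWh))/k
δ = (53.955 + √(2911.1 + 965173))/31.056 = (53.955 + 983.91)/31.056 = 33.419 mm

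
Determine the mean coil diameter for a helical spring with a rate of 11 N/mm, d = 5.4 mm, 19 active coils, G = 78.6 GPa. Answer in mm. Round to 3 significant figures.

D = (Gd⁴/(8N_a·k))^(1/3) = (78.6×10³·5.4⁴/(8·19·11))^(1/3)
  = (39972.5)^(1/3) = 34.1917 mm

34.2 mm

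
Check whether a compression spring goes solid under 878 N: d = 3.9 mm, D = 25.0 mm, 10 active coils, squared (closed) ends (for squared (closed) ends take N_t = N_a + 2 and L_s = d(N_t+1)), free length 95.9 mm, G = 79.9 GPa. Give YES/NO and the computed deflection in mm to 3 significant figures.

YES, δ = 59.4 mm

k = Gd⁴/(8D³N_a) = (79.9×10³)(3.9⁴)/(8·25.0³·10) = 14.788 N/mm
N_t = 12; L_s = 3.9·13 = 50.7 mm; δ_solid = L₀ − L_s = 95.9 − 50.7 = 45.2 mm
δ = F/k = 878/14.788 = 59.374 mm
δ ≥ δ_solid → spring goes solid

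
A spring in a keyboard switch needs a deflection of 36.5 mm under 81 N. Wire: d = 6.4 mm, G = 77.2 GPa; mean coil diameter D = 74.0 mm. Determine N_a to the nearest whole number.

Required rate k = F/δ = 81/36.5 = 2.2192 N/mm
N_a = Gd⁴/(8D³k) = (77.2×10³ × 6.4⁴)/(8 × 74.0³ × 2.2192)
    = 1.2952e+08 / 7.19411e+06 = 18 → 18 coils

18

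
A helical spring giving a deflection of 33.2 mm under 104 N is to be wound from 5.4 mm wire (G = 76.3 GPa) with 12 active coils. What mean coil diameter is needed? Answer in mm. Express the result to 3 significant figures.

60.0 mm

Required rate k = F/δ = 104/33.2 = 3.1325 N/mm
D = (Gd⁴/(8N_a·k))^(1/3) = (76.3×10³·5.4⁴/(8·12·3.1325))^(1/3)
  = (215741)^(1/3) = 59.9760 mm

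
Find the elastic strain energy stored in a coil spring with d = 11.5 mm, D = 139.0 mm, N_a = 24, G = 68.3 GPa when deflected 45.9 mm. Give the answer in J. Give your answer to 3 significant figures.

2.44 J

k = Gd⁴/(8D³N_a) = (68.3×10³)(11.5⁴)/(8·139.0³·24) = 2.3167 N/mm
U = ½kδ² = 0.5 × 2.3167 × 45.9² = 2440.4 N·mm = 2.4404 J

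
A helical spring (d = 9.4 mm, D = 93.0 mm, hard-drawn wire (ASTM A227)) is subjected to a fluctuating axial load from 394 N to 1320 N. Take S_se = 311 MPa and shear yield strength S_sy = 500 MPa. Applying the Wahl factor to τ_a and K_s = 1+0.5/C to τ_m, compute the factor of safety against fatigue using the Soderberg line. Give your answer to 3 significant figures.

C = D/d = 93.0/9.4 = 9.8936; K_W = (4C−1)/(4C−4)+0.615/C = 1.1465; K_s = 1+0.5/C = 1.0505
F_a = (F_max−F_min)/2 = 463 N; F_m = (F_max+F_min)/2 = 857 N
τ_a = K_W·8F_aD/(πd³) = 1.1465 × 132.01 = 151.35 MPa
τ_m = K_s·8F_mD/(πd³) = 1.0505 × 244.35 = 256.7 MPa
Soderberg: 1/n_f = τ_a/S_se + τ_m/S_sy = 151.35/311 + 256.7/500 = 0.48667 + 0.51341 = 1.0001
n_f = 1/1.0001 = 0.9999

1.00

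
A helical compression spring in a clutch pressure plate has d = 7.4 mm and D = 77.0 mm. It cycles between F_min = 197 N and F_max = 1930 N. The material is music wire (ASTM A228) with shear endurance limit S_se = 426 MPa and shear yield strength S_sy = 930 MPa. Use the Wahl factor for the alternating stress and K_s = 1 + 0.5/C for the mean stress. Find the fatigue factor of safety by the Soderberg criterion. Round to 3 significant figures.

0.588

C = D/d = 77.0/7.4 = 10.4054; K_W = (4C−1)/(4C−4)+0.615/C = 1.1388; K_s = 1+0.5/C = 1.0481
F_a = (F_max−F_min)/2 = 866.5 N; F_m = (F_max+F_min)/2 = 1063.5 N
τ_a = K_W·8F_aD/(πd³) = 1.1388 × 419.28 = 477.5 MPa
τ_m = K_s·8F_mD/(πd³) = 1.0481 × 514.6 = 539.33 MPa
Soderberg: 1/n_f = τ_a/S_se + τ_m/S_sy = 477.5/426 + 539.33/930 = 1.12088 + 0.57993 = 1.7008
n_f = 1/1.7008 = 0.588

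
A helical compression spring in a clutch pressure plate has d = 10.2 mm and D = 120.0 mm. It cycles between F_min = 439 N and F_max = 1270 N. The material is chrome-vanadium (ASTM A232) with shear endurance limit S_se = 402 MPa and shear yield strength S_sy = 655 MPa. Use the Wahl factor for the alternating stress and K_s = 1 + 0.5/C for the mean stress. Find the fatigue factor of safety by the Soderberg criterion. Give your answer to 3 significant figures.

1.38

C = D/d = 120.0/10.2 = 11.7647; K_W = (4C−1)/(4C−4)+0.615/C = 1.1219; K_s = 1+0.5/C = 1.0425
F_a = (F_max−F_min)/2 = 415.5 N; F_m = (F_max+F_min)/2 = 854.5 N
τ_a = K_W·8F_aD/(πd³) = 1.1219 × 119.64 = 134.23 MPa
τ_m = K_s·8F_mD/(πd³) = 1.0425 × 246.06 = 256.51 MPa
Soderberg: 1/n_f = τ_a/S_se + τ_m/S_sy = 134.23/402 + 256.51/655 = 0.33392 + 0.39162 = 0.72554
n_f = 1/0.72554 = 1.378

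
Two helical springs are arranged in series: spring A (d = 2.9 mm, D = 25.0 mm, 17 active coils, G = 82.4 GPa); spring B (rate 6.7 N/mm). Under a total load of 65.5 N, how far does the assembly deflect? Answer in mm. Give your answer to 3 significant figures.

33.7 mm

k_A = Gd⁴/(8D³N_a) = (82.4×10³)(2.9⁴)/(8·25.0³·17) = 2.7426 N/mm
Series: 1/k_eq = 1/2.7426 + 1/6.7 = 0.51387; k_eq = 1.946 N/mm
δ = F/k_eq = 65.5/1.946 = 33.659 mm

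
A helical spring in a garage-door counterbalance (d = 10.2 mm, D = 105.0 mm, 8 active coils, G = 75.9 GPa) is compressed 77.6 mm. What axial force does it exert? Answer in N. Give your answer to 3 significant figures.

861 N

k = Gd⁴/(8D³N_a) = (75.9×10³)(10.2⁴)/(8·105.0³·8) = 11.089 N/mm
F = k·δ = 11.089 × 77.6 = 860.51 N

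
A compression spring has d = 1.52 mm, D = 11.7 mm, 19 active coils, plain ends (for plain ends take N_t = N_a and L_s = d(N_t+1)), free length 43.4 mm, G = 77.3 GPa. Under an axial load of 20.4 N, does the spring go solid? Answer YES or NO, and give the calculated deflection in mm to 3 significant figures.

NO, δ = 12.0 mm

k = Gd⁴/(8D³N_a) = (77.3×10³)(1.52⁴)/(8·11.7³·19) = 1.6949 N/mm
N_t = 19; L_s = 1.52·20 = 30.4 mm; δ_solid = L₀ − L_s = 43.4 − 30.4 = 13 mm
δ = F/k = 20.4/1.6949 = 12.036 mm
δ < δ_solid → spring does not go solid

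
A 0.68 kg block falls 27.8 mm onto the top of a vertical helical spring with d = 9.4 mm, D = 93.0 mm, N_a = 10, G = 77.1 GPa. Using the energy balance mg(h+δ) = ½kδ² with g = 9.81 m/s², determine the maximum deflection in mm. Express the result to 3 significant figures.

7.05 mm

k = Gd⁴/(8D³N_a) = (77.1×10³)(9.4⁴)/(8·93.0³·10) = 9.3546 N/mm
W = mg = 0.68 × 9.81 = 6.6708 N
½kδ² − Wδ − Wh = 0 → δ = (W + √(W² + 2kWh))/k
δ = (6.6708 + √(44.5 + 3469.6))/9.3546 = (6.6708 + 59.28)/9.3546 = 7.05 mm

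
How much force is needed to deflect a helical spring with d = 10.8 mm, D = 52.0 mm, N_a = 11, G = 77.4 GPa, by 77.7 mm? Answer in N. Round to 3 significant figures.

6610 N

k = Gd⁴/(8D³N_a) = (77.4×10³)(10.8⁴)/(8·52.0³·11) = 85.103 N/mm
F = k·δ = 85.103 × 77.7 = 6612.5 N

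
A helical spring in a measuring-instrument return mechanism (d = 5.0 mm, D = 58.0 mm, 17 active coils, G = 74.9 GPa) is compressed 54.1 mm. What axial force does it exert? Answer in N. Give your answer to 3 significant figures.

k = Gd⁴/(8D³N_a) = (74.9×10³)(5.0⁴)/(8·58.0³·17) = 1.7642 N/mm
F = k·δ = 1.7642 × 54.1 = 95.441 N

95.4 N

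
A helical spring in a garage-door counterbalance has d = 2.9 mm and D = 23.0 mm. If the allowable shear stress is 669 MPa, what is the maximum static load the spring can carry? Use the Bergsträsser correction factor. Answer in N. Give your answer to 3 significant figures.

237 N

C = D/d = 23.0/2.9 = 7.9310
K_B = (4C+2)/(4C−3) = 33.724/28.724 = 1.1741
τ_max = K·8FD/(πd³) → F_max = τ_allow·πd³/(8DK)
F_max = 669·π·2.9³/(8·23.0·1.1741) = 51259/216.03 = 237.28 N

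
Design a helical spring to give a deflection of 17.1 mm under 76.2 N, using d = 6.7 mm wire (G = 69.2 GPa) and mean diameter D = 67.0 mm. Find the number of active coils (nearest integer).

Required rate k = F/δ = 76.2/17.1 = 4.4561 N/mm
N_a = Gd⁴/(8D³k) = (69.2×10³ × 6.7⁴)/(8 × 67.0³ × 4.4561)
    = 1.39446e+08 / 1.07219e+07 = 13.01 → 13 coils

13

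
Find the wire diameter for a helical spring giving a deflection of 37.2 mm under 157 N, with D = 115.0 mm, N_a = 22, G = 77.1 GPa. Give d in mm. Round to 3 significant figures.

11.0 mm

Required rate k = F/δ = 157/37.2 = 4.2204 N/mm
d = (8D³N_a·k / G)^(1/4) = (8·115.0³·22·4.2204 / (77.1×10³))^0.25
  = (14652)^0.25 = 11.0021 mm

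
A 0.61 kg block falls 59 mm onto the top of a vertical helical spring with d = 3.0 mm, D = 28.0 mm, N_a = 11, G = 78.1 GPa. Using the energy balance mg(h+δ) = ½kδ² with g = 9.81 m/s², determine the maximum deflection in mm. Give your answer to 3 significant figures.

k = Gd⁴/(8D³N_a) = (78.1×10³)(3.0⁴)/(8·28.0³·11) = 3.2748 N/mm
W = mg = 0.61 × 9.81 = 5.9841 N
½kδ² − Wδ − Wh = 0 → δ = (W + √(W² + 2kWh))/k
δ = (5.9841 + √(35.809 + 2312.38))/3.2748 = (5.9841 + 48.458)/3.2748 = 16.625 mm

16.6 mm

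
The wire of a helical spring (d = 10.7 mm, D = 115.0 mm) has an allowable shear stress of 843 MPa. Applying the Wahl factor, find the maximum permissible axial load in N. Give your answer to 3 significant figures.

3110 N

C = D/d = 115.0/10.7 = 10.7477
K_W = (4C−1)/(4C−4) + 0.615/C = 41.991/38.991 + 0.0572 = 1.1342
τ_max = K·8FD/(πd³) → F_max = τ_allow·πd³/(8DK)
F_max = 843·π·10.7³/(8·115.0·1.1342) = 3.2444e+06/1043.4 = 3109.3 N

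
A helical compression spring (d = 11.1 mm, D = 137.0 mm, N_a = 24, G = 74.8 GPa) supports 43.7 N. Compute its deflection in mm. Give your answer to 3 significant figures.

19.0 mm

k = Gd⁴/(8D³N_a) = (74.8×10³)(11.1⁴)/(8·137.0³·24) = 2.3 N/mm
δ = F/k = 43.7 / 2.3 = 19 mm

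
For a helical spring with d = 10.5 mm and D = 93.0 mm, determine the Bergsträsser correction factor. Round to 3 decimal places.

C = D/d = 93.0/10.5 = 8.8571
K_B = (4C+2)/(4C−3) = 37.429/32.429 = 1.1542

1.154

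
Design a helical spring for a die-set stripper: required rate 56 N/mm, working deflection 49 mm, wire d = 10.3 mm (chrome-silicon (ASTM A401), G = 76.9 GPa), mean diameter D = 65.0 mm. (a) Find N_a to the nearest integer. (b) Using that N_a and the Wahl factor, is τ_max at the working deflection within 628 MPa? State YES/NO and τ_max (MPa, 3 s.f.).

N_a = Gd⁴/(8D³k) = (76.9×10³)(10.3⁴)/(8·65.0³·56) = 7.035 → N_a = 7
Actual rate k = Gd⁴/(8D³·7) = 56.279 N/mm
Working load F = kδ = 56.279·49 = 2757.7 N
C = 65.0/10.3 = 6.3107; K_W = (4C−1)/(4C−4)+0.615/C = 1.2387
τ_max = K_W·8FD/(πd³) = 1.2387·417.72 = 517.42 MPa
τ_max ≤ 628 MPa → acceptable

(a) 7 coils; (b) YES, τ_max = 517 MPa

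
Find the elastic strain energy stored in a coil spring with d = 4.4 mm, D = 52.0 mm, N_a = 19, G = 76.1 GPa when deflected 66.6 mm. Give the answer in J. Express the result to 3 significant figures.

2.96 J

k = Gd⁴/(8D³N_a) = (76.1×10³)(4.4⁴)/(8·52.0³·19) = 1.3346 N/mm
U = ½kδ² = 0.5 × 1.3346 × 66.6² = 2959.8 N·mm = 2.9598 J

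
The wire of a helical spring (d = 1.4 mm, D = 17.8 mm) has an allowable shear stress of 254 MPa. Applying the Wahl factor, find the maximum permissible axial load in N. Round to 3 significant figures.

13.8 N

C = D/d = 17.8/1.4 = 12.7143
K_W = (4C−1)/(4C−4) + 0.615/C = 49.857/46.857 + 0.0484 = 1.1124
τ_max = K·8FD/(πd³) → F_max = τ_allow·πd³/(8DK)
F_max = 254·π·1.4³/(8·17.8·1.1124) = 2189.6/158.41 = 13.823 N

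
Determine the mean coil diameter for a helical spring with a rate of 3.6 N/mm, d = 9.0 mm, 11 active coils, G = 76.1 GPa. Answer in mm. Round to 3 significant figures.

116 mm

D = (Gd⁴/(8N_a·k))^(1/3) = (76.1×10³·9.0⁴/(8·11·3.6))^(1/3)
  = (1.57605e+06)^(1/3) = 116.3741 mm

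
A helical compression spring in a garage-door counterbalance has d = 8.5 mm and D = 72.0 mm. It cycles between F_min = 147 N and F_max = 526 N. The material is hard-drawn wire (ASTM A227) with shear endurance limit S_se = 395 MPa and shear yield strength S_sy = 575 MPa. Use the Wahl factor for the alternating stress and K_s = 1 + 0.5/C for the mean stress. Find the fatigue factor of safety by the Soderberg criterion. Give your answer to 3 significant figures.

2.83

C = D/d = 72.0/8.5 = 8.4706; K_W = (4C−1)/(4C−4)+0.615/C = 1.1730; K_s = 1+0.5/C = 1.0590
F_a = (F_max−F_min)/2 = 189.5 N; F_m = (F_max+F_min)/2 = 336.5 N
τ_a = K_W·8F_aD/(πd³) = 1.1730 × 56.575 = 66.362 MPa
τ_m = K_s·8F_mD/(πd³) = 1.0590 × 100.46 = 106.39 MPa
Soderberg: 1/n_f = τ_a/S_se + τ_m/S_sy = 66.362/395 + 106.39/575 = 0.16801 + 0.18503 = 0.35304
n_f = 1/0.35304 = 2.833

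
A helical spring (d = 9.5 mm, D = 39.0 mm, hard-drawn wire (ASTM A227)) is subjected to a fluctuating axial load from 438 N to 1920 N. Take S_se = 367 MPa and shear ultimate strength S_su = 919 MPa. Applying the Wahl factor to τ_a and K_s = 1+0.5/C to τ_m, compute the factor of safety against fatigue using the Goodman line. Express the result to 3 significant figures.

C = D/d = 39.0/9.5 = 4.1053; K_W = (4C−1)/(4C−4)+0.615/C = 1.3913; K_s = 1+0.5/C = 1.1218
F_a = (F_max−F_min)/2 = 741 N; F_m = (F_max+F_min)/2 = 1179 N
τ_a = K_W·8F_aD/(πd³) = 1.3913 × 85.833 = 119.42 MPa
τ_m = K_s·8F_mD/(πd³) = 1.1218 × 136.57 = 153.2 MPa
Goodman: 1/n_f = τ_a/S_se + τ_m/S_su = 119.42/367 + 153.2/919 = 0.32540 + 0.16670 = 0.4921
n_f = 1/0.4921 = 2.032

2.03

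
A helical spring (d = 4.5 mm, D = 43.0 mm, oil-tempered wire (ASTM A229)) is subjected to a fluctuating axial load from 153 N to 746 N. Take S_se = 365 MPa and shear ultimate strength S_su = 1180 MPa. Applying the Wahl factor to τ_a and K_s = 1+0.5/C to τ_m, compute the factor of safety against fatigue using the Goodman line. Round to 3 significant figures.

0.623

C = D/d = 43.0/4.5 = 9.5556; K_W = (4C−1)/(4C−4)+0.615/C = 1.1520; K_s = 1+0.5/C = 1.0523
F_a = (F_max−F_min)/2 = 296.5 N; F_m = (F_max+F_min)/2 = 449.5 N
τ_a = K_W·8F_aD/(πd³) = 1.1520 × 356.28 = 410.45 MPa
τ_m = K_s·8F_mD/(πd³) = 1.0523 × 540.13 = 568.4 MPa
Goodman: 1/n_f = τ_a/S_se + τ_m/S_su = 410.45/365 + 568.4/1180 = 1.12451 + 0.48169 = 1.6062
n_f = 1/1.6062 = 0.6226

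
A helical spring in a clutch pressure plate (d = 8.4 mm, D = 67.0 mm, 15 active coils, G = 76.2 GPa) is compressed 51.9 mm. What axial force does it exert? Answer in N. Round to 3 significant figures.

k = Gd⁴/(8D³N_a) = (76.2×10³)(8.4⁴)/(8·67.0³·15) = 10.512 N/mm
F = k·δ = 10.512 × 51.9 = 545.55 N

546 N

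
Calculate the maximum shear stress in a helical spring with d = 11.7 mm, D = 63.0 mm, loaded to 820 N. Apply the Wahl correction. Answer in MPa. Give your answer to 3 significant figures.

106 MPa

Spring index C = D/d = 63.0/11.7 = 5.3846
K_W = (4C−1)/(4C−4) + 0.615/C = 20.538/17.538 + 0.1142 = 1.2853
τ₀ = 8FD/(πd³) = 8·820·63.0/(π·11.7³) = 413280/5031.6 = 82.137 MPa
τ_max = K·τ₀ = 1.2853 × 82.137 = 105.57 MPa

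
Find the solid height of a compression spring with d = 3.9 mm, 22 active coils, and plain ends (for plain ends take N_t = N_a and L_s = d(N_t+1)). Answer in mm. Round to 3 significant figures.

plain ends: N_t = N_a = 22
L_s = d·(N_t+1) = 3.9 × 23 = 89.7 mm

89.7 mm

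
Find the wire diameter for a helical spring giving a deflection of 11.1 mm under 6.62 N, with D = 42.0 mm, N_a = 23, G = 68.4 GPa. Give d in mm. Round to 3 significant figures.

Required rate k = F/δ = 6.62/11.1 = 0.5964 N/mm
d = (8D³N_a·k / G)^(1/4) = (8·42.0³·23·0.5964 / (68.4×10³))^0.25
  = (118.86)^0.25 = 3.3019 mm

3.30 mm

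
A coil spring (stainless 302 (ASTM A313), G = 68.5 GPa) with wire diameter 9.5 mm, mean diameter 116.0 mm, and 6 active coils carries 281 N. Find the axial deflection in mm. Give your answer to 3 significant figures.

37.7 mm

k = Gd⁴/(8D³N_a) = (68.5×10³)(9.5⁴)/(8·116.0³·6) = 7.4468 N/mm
δ = F/k = 281 / 7.4468 = 37.734 mm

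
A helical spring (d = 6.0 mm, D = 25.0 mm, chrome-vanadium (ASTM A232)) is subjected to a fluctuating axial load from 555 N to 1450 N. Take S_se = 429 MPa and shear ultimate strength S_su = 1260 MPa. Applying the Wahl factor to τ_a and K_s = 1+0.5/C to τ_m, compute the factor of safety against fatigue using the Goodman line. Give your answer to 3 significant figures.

1.45

C = D/d = 25.0/6.0 = 4.1667; K_W = (4C−1)/(4C−4)+0.615/C = 1.3844; K_s = 1+0.5/C = 1.1200
F_a = (F_max−F_min)/2 = 447.5 N; F_m = (F_max+F_min)/2 = 1002.5 N
τ_a = K_W·8F_aD/(πd³) = 1.3844 × 131.89 = 182.6 MPa
τ_m = K_s·8F_mD/(πd³) = 1.1200 × 295.47 = 330.92 MPa
Goodman: 1/n_f = τ_a/S_se + τ_m/S_su = 182.6/429 + 330.92/1260 = 0.42563 + 0.26264 = 0.68827
n_f = 1/0.68827 = 1.453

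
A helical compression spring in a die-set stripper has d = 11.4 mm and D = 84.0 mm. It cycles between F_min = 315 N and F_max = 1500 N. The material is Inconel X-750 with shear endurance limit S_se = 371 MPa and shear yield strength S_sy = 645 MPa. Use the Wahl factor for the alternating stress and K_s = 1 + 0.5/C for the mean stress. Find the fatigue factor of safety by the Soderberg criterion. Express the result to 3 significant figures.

C = D/d = 84.0/11.4 = 7.3684; K_W = (4C−1)/(4C−4)+0.615/C = 1.2012; K_s = 1+0.5/C = 1.0679
F_a = (F_max−F_min)/2 = 592.5 N; F_m = (F_max+F_min)/2 = 907.5 N
τ_a = K_W·8F_aD/(πd³) = 1.2012 × 85.545 = 102.76 MPa
τ_m = K_s·8F_mD/(πd³) = 1.0679 × 131.02 = 139.92 MPa
Soderberg: 1/n_f = τ_a/S_se + τ_m/S_sy = 102.76/371 + 139.92/645 = 0.27698 + 0.21692 = 0.4939
n_f = 1/0.4939 = 2.025

2.02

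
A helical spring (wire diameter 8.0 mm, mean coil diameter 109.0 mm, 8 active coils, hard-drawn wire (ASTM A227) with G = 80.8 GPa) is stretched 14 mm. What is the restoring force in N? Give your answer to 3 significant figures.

k = Gd⁴/(8D³N_a) = (80.8×10³)(8.0⁴)/(8·109.0³·8) = 3.9931 N/mm
F = k·δ = 3.9931 × 14 = 55.904 N

55.9 N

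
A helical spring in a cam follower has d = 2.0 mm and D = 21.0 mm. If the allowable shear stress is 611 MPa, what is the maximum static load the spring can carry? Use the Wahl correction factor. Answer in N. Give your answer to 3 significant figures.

80.4 N

C = D/d = 21.0/2.0 = 10.5000
K_W = (4C−1)/(4C−4) + 0.615/C = 41.000/38.000 + 0.0586 = 1.1375
τ_max = K·8FD/(πd³) → F_max = τ_allow·πd³/(8DK)
F_max = 611·π·2.0³/(8·21.0·1.1375) = 15356/191.1 = 80.355 N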